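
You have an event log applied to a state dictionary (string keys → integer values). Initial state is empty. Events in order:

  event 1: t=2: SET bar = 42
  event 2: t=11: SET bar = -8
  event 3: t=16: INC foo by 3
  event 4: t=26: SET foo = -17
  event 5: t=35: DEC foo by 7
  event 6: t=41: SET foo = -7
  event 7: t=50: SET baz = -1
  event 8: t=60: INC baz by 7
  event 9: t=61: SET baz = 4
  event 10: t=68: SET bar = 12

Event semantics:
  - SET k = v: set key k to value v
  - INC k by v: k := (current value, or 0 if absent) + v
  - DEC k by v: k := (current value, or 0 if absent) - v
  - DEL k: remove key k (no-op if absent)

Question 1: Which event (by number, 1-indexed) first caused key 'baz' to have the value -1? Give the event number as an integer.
Looking for first event where baz becomes -1:
  event 7: baz (absent) -> -1  <-- first match

Answer: 7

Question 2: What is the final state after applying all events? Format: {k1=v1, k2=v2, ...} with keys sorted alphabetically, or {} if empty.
Answer: {bar=12, baz=4, foo=-7}

Derivation:
  after event 1 (t=2: SET bar = 42): {bar=42}
  after event 2 (t=11: SET bar = -8): {bar=-8}
  after event 3 (t=16: INC foo by 3): {bar=-8, foo=3}
  after event 4 (t=26: SET foo = -17): {bar=-8, foo=-17}
  after event 5 (t=35: DEC foo by 7): {bar=-8, foo=-24}
  after event 6 (t=41: SET foo = -7): {bar=-8, foo=-7}
  after event 7 (t=50: SET baz = -1): {bar=-8, baz=-1, foo=-7}
  after event 8 (t=60: INC baz by 7): {bar=-8, baz=6, foo=-7}
  after event 9 (t=61: SET baz = 4): {bar=-8, baz=4, foo=-7}
  after event 10 (t=68: SET bar = 12): {bar=12, baz=4, foo=-7}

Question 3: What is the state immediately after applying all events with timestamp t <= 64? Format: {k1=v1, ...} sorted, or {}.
Apply events with t <= 64 (9 events):
  after event 1 (t=2: SET bar = 42): {bar=42}
  after event 2 (t=11: SET bar = -8): {bar=-8}
  after event 3 (t=16: INC foo by 3): {bar=-8, foo=3}
  after event 4 (t=26: SET foo = -17): {bar=-8, foo=-17}
  after event 5 (t=35: DEC foo by 7): {bar=-8, foo=-24}
  after event 6 (t=41: SET foo = -7): {bar=-8, foo=-7}
  after event 7 (t=50: SET baz = -1): {bar=-8, baz=-1, foo=-7}
  after event 8 (t=60: INC baz by 7): {bar=-8, baz=6, foo=-7}
  after event 9 (t=61: SET baz = 4): {bar=-8, baz=4, foo=-7}

Answer: {bar=-8, baz=4, foo=-7}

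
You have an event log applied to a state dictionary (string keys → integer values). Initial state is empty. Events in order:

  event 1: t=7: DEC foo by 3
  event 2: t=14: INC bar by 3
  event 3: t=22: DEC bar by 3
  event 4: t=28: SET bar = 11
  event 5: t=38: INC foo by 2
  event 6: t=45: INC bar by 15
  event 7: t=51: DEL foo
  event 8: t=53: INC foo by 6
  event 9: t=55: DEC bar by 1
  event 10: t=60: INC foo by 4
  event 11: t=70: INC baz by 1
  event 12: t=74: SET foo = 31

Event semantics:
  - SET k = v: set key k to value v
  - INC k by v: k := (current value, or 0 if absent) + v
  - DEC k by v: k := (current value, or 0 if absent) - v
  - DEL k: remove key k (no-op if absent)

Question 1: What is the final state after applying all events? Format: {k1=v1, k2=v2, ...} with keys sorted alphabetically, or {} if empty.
  after event 1 (t=7: DEC foo by 3): {foo=-3}
  after event 2 (t=14: INC bar by 3): {bar=3, foo=-3}
  after event 3 (t=22: DEC bar by 3): {bar=0, foo=-3}
  after event 4 (t=28: SET bar = 11): {bar=11, foo=-3}
  after event 5 (t=38: INC foo by 2): {bar=11, foo=-1}
  after event 6 (t=45: INC bar by 15): {bar=26, foo=-1}
  after event 7 (t=51: DEL foo): {bar=26}
  after event 8 (t=53: INC foo by 6): {bar=26, foo=6}
  after event 9 (t=55: DEC bar by 1): {bar=25, foo=6}
  after event 10 (t=60: INC foo by 4): {bar=25, foo=10}
  after event 11 (t=70: INC baz by 1): {bar=25, baz=1, foo=10}
  after event 12 (t=74: SET foo = 31): {bar=25, baz=1, foo=31}

Answer: {bar=25, baz=1, foo=31}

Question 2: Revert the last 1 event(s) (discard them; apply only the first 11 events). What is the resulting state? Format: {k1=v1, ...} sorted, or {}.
Keep first 11 events (discard last 1):
  after event 1 (t=7: DEC foo by 3): {foo=-3}
  after event 2 (t=14: INC bar by 3): {bar=3, foo=-3}
  after event 3 (t=22: DEC bar by 3): {bar=0, foo=-3}
  after event 4 (t=28: SET bar = 11): {bar=11, foo=-3}
  after event 5 (t=38: INC foo by 2): {bar=11, foo=-1}
  after event 6 (t=45: INC bar by 15): {bar=26, foo=-1}
  after event 7 (t=51: DEL foo): {bar=26}
  after event 8 (t=53: INC foo by 6): {bar=26, foo=6}
  after event 9 (t=55: DEC bar by 1): {bar=25, foo=6}
  after event 10 (t=60: INC foo by 4): {bar=25, foo=10}
  after event 11 (t=70: INC baz by 1): {bar=25, baz=1, foo=10}

Answer: {bar=25, baz=1, foo=10}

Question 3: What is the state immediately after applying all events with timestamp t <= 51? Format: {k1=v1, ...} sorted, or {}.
Answer: {bar=26}

Derivation:
Apply events with t <= 51 (7 events):
  after event 1 (t=7: DEC foo by 3): {foo=-3}
  after event 2 (t=14: INC bar by 3): {bar=3, foo=-3}
  after event 3 (t=22: DEC bar by 3): {bar=0, foo=-3}
  after event 4 (t=28: SET bar = 11): {bar=11, foo=-3}
  after event 5 (t=38: INC foo by 2): {bar=11, foo=-1}
  after event 6 (t=45: INC bar by 15): {bar=26, foo=-1}
  after event 7 (t=51: DEL foo): {bar=26}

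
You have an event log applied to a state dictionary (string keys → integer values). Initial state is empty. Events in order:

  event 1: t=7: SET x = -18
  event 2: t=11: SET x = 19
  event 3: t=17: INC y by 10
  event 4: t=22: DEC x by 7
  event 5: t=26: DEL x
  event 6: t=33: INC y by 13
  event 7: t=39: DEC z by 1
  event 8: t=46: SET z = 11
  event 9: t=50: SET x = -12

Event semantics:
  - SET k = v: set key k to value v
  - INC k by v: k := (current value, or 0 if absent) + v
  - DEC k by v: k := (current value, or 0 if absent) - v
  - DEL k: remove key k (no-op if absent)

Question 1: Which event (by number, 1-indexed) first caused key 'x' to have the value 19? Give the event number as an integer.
Looking for first event where x becomes 19:
  event 1: x = -18
  event 2: x -18 -> 19  <-- first match

Answer: 2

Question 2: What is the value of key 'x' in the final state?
Track key 'x' through all 9 events:
  event 1 (t=7: SET x = -18): x (absent) -> -18
  event 2 (t=11: SET x = 19): x -18 -> 19
  event 3 (t=17: INC y by 10): x unchanged
  event 4 (t=22: DEC x by 7): x 19 -> 12
  event 5 (t=26: DEL x): x 12 -> (absent)
  event 6 (t=33: INC y by 13): x unchanged
  event 7 (t=39: DEC z by 1): x unchanged
  event 8 (t=46: SET z = 11): x unchanged
  event 9 (t=50: SET x = -12): x (absent) -> -12
Final: x = -12

Answer: -12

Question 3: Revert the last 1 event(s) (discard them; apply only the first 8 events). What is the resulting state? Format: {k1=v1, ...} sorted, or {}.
Keep first 8 events (discard last 1):
  after event 1 (t=7: SET x = -18): {x=-18}
  after event 2 (t=11: SET x = 19): {x=19}
  after event 3 (t=17: INC y by 10): {x=19, y=10}
  after event 4 (t=22: DEC x by 7): {x=12, y=10}
  after event 5 (t=26: DEL x): {y=10}
  after event 6 (t=33: INC y by 13): {y=23}
  after event 7 (t=39: DEC z by 1): {y=23, z=-1}
  after event 8 (t=46: SET z = 11): {y=23, z=11}

Answer: {y=23, z=11}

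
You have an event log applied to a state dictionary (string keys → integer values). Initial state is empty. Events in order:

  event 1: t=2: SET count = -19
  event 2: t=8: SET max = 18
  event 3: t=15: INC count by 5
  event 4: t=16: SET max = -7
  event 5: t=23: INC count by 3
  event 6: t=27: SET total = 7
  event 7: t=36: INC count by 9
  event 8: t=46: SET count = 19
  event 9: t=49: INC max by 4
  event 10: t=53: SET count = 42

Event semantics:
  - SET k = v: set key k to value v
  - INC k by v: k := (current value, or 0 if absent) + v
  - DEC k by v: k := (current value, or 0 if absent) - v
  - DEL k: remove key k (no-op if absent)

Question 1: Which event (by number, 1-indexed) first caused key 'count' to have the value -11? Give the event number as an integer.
Looking for first event where count becomes -11:
  event 1: count = -19
  event 2: count = -19
  event 3: count = -14
  event 4: count = -14
  event 5: count -14 -> -11  <-- first match

Answer: 5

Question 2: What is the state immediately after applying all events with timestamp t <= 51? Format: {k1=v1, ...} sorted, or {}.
Apply events with t <= 51 (9 events):
  after event 1 (t=2: SET count = -19): {count=-19}
  after event 2 (t=8: SET max = 18): {count=-19, max=18}
  after event 3 (t=15: INC count by 5): {count=-14, max=18}
  after event 4 (t=16: SET max = -7): {count=-14, max=-7}
  after event 5 (t=23: INC count by 3): {count=-11, max=-7}
  after event 6 (t=27: SET total = 7): {count=-11, max=-7, total=7}
  after event 7 (t=36: INC count by 9): {count=-2, max=-7, total=7}
  after event 8 (t=46: SET count = 19): {count=19, max=-7, total=7}
  after event 9 (t=49: INC max by 4): {count=19, max=-3, total=7}

Answer: {count=19, max=-3, total=7}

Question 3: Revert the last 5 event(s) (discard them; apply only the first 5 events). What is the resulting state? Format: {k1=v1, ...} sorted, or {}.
Keep first 5 events (discard last 5):
  after event 1 (t=2: SET count = -19): {count=-19}
  after event 2 (t=8: SET max = 18): {count=-19, max=18}
  after event 3 (t=15: INC count by 5): {count=-14, max=18}
  after event 4 (t=16: SET max = -7): {count=-14, max=-7}
  after event 5 (t=23: INC count by 3): {count=-11, max=-7}

Answer: {count=-11, max=-7}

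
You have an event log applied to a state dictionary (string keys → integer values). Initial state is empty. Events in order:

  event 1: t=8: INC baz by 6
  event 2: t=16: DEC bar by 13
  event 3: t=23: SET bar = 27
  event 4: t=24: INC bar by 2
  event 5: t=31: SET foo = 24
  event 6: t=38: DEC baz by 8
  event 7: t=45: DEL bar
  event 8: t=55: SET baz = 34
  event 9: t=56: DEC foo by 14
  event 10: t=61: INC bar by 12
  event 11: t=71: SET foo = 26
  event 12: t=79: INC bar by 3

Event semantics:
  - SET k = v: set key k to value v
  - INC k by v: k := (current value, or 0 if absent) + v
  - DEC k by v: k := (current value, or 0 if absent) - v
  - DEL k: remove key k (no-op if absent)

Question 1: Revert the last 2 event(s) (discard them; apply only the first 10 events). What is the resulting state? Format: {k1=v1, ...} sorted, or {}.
Keep first 10 events (discard last 2):
  after event 1 (t=8: INC baz by 6): {baz=6}
  after event 2 (t=16: DEC bar by 13): {bar=-13, baz=6}
  after event 3 (t=23: SET bar = 27): {bar=27, baz=6}
  after event 4 (t=24: INC bar by 2): {bar=29, baz=6}
  after event 5 (t=31: SET foo = 24): {bar=29, baz=6, foo=24}
  after event 6 (t=38: DEC baz by 8): {bar=29, baz=-2, foo=24}
  after event 7 (t=45: DEL bar): {baz=-2, foo=24}
  after event 8 (t=55: SET baz = 34): {baz=34, foo=24}
  after event 9 (t=56: DEC foo by 14): {baz=34, foo=10}
  after event 10 (t=61: INC bar by 12): {bar=12, baz=34, foo=10}

Answer: {bar=12, baz=34, foo=10}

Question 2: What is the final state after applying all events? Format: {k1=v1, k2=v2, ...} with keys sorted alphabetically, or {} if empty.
Answer: {bar=15, baz=34, foo=26}

Derivation:
  after event 1 (t=8: INC baz by 6): {baz=6}
  after event 2 (t=16: DEC bar by 13): {bar=-13, baz=6}
  after event 3 (t=23: SET bar = 27): {bar=27, baz=6}
  after event 4 (t=24: INC bar by 2): {bar=29, baz=6}
  after event 5 (t=31: SET foo = 24): {bar=29, baz=6, foo=24}
  after event 6 (t=38: DEC baz by 8): {bar=29, baz=-2, foo=24}
  after event 7 (t=45: DEL bar): {baz=-2, foo=24}
  after event 8 (t=55: SET baz = 34): {baz=34, foo=24}
  after event 9 (t=56: DEC foo by 14): {baz=34, foo=10}
  after event 10 (t=61: INC bar by 12): {bar=12, baz=34, foo=10}
  after event 11 (t=71: SET foo = 26): {bar=12, baz=34, foo=26}
  after event 12 (t=79: INC bar by 3): {bar=15, baz=34, foo=26}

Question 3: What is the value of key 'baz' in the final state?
Answer: 34

Derivation:
Track key 'baz' through all 12 events:
  event 1 (t=8: INC baz by 6): baz (absent) -> 6
  event 2 (t=16: DEC bar by 13): baz unchanged
  event 3 (t=23: SET bar = 27): baz unchanged
  event 4 (t=24: INC bar by 2): baz unchanged
  event 5 (t=31: SET foo = 24): baz unchanged
  event 6 (t=38: DEC baz by 8): baz 6 -> -2
  event 7 (t=45: DEL bar): baz unchanged
  event 8 (t=55: SET baz = 34): baz -2 -> 34
  event 9 (t=56: DEC foo by 14): baz unchanged
  event 10 (t=61: INC bar by 12): baz unchanged
  event 11 (t=71: SET foo = 26): baz unchanged
  event 12 (t=79: INC bar by 3): baz unchanged
Final: baz = 34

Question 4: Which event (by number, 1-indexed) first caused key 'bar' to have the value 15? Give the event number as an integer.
Answer: 12

Derivation:
Looking for first event where bar becomes 15:
  event 2: bar = -13
  event 3: bar = 27
  event 4: bar = 29
  event 5: bar = 29
  event 6: bar = 29
  event 7: bar = (absent)
  event 10: bar = 12
  event 11: bar = 12
  event 12: bar 12 -> 15  <-- first match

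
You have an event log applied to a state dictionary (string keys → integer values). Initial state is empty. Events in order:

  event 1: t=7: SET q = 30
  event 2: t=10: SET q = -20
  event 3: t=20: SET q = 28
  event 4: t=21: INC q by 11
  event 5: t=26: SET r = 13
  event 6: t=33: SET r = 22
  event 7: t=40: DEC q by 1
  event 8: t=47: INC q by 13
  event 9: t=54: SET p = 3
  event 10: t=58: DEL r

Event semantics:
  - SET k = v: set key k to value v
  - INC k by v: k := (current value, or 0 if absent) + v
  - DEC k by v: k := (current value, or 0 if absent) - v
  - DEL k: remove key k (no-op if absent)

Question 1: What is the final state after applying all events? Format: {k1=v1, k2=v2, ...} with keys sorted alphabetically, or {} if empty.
  after event 1 (t=7: SET q = 30): {q=30}
  after event 2 (t=10: SET q = -20): {q=-20}
  after event 3 (t=20: SET q = 28): {q=28}
  after event 4 (t=21: INC q by 11): {q=39}
  after event 5 (t=26: SET r = 13): {q=39, r=13}
  after event 6 (t=33: SET r = 22): {q=39, r=22}
  after event 7 (t=40: DEC q by 1): {q=38, r=22}
  after event 8 (t=47: INC q by 13): {q=51, r=22}
  after event 9 (t=54: SET p = 3): {p=3, q=51, r=22}
  after event 10 (t=58: DEL r): {p=3, q=51}

Answer: {p=3, q=51}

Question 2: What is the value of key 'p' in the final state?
Answer: 3

Derivation:
Track key 'p' through all 10 events:
  event 1 (t=7: SET q = 30): p unchanged
  event 2 (t=10: SET q = -20): p unchanged
  event 3 (t=20: SET q = 28): p unchanged
  event 4 (t=21: INC q by 11): p unchanged
  event 5 (t=26: SET r = 13): p unchanged
  event 6 (t=33: SET r = 22): p unchanged
  event 7 (t=40: DEC q by 1): p unchanged
  event 8 (t=47: INC q by 13): p unchanged
  event 9 (t=54: SET p = 3): p (absent) -> 3
  event 10 (t=58: DEL r): p unchanged
Final: p = 3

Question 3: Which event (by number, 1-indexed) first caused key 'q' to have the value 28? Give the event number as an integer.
Looking for first event where q becomes 28:
  event 1: q = 30
  event 2: q = -20
  event 3: q -20 -> 28  <-- first match

Answer: 3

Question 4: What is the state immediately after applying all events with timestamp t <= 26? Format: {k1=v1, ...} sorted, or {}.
Apply events with t <= 26 (5 events):
  after event 1 (t=7: SET q = 30): {q=30}
  after event 2 (t=10: SET q = -20): {q=-20}
  after event 3 (t=20: SET q = 28): {q=28}
  after event 4 (t=21: INC q by 11): {q=39}
  after event 5 (t=26: SET r = 13): {q=39, r=13}

Answer: {q=39, r=13}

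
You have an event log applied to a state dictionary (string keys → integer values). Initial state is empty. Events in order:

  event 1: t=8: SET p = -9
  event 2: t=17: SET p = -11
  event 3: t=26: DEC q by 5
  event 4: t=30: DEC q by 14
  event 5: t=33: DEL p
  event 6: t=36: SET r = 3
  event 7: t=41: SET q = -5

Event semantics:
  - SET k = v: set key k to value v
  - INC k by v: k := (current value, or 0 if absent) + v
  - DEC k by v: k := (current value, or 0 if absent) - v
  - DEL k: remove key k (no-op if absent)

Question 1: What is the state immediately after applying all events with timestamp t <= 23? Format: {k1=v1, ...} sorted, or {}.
Apply events with t <= 23 (2 events):
  after event 1 (t=8: SET p = -9): {p=-9}
  after event 2 (t=17: SET p = -11): {p=-11}

Answer: {p=-11}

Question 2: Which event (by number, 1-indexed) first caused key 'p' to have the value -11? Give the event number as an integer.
Looking for first event where p becomes -11:
  event 1: p = -9
  event 2: p -9 -> -11  <-- first match

Answer: 2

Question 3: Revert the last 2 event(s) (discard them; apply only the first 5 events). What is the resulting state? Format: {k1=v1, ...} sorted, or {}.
Keep first 5 events (discard last 2):
  after event 1 (t=8: SET p = -9): {p=-9}
  after event 2 (t=17: SET p = -11): {p=-11}
  after event 3 (t=26: DEC q by 5): {p=-11, q=-5}
  after event 4 (t=30: DEC q by 14): {p=-11, q=-19}
  after event 5 (t=33: DEL p): {q=-19}

Answer: {q=-19}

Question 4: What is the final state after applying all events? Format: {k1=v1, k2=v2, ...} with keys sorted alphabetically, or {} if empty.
  after event 1 (t=8: SET p = -9): {p=-9}
  after event 2 (t=17: SET p = -11): {p=-11}
  after event 3 (t=26: DEC q by 5): {p=-11, q=-5}
  after event 4 (t=30: DEC q by 14): {p=-11, q=-19}
  after event 5 (t=33: DEL p): {q=-19}
  after event 6 (t=36: SET r = 3): {q=-19, r=3}
  after event 7 (t=41: SET q = -5): {q=-5, r=3}

Answer: {q=-5, r=3}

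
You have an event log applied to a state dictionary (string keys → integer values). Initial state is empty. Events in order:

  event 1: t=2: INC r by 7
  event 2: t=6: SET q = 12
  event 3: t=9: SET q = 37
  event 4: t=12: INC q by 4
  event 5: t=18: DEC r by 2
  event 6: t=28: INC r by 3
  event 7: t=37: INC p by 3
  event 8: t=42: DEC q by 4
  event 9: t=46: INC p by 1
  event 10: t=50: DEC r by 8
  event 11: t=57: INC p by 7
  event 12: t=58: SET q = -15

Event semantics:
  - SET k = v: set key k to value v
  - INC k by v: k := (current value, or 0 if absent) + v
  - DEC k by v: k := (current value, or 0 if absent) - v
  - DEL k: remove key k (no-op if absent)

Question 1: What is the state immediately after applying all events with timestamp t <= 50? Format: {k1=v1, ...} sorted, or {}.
Apply events with t <= 50 (10 events):
  after event 1 (t=2: INC r by 7): {r=7}
  after event 2 (t=6: SET q = 12): {q=12, r=7}
  after event 3 (t=9: SET q = 37): {q=37, r=7}
  after event 4 (t=12: INC q by 4): {q=41, r=7}
  after event 5 (t=18: DEC r by 2): {q=41, r=5}
  after event 6 (t=28: INC r by 3): {q=41, r=8}
  after event 7 (t=37: INC p by 3): {p=3, q=41, r=8}
  after event 8 (t=42: DEC q by 4): {p=3, q=37, r=8}
  after event 9 (t=46: INC p by 1): {p=4, q=37, r=8}
  after event 10 (t=50: DEC r by 8): {p=4, q=37, r=0}

Answer: {p=4, q=37, r=0}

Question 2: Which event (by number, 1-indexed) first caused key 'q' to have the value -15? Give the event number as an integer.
Looking for first event where q becomes -15:
  event 2: q = 12
  event 3: q = 37
  event 4: q = 41
  event 5: q = 41
  event 6: q = 41
  event 7: q = 41
  event 8: q = 37
  event 9: q = 37
  event 10: q = 37
  event 11: q = 37
  event 12: q 37 -> -15  <-- first match

Answer: 12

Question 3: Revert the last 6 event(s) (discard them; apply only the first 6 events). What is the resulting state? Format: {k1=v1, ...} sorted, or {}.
Answer: {q=41, r=8}

Derivation:
Keep first 6 events (discard last 6):
  after event 1 (t=2: INC r by 7): {r=7}
  after event 2 (t=6: SET q = 12): {q=12, r=7}
  after event 3 (t=9: SET q = 37): {q=37, r=7}
  after event 4 (t=12: INC q by 4): {q=41, r=7}
  after event 5 (t=18: DEC r by 2): {q=41, r=5}
  after event 6 (t=28: INC r by 3): {q=41, r=8}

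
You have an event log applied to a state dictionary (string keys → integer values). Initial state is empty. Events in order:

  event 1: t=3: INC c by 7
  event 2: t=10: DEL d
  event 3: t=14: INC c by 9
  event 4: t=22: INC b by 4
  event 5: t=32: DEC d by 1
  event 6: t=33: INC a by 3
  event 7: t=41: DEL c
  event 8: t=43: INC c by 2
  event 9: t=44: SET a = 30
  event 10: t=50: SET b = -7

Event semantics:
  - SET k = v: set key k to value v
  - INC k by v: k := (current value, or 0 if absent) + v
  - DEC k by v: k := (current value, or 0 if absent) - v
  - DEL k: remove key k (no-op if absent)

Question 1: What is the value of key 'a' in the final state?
Answer: 30

Derivation:
Track key 'a' through all 10 events:
  event 1 (t=3: INC c by 7): a unchanged
  event 2 (t=10: DEL d): a unchanged
  event 3 (t=14: INC c by 9): a unchanged
  event 4 (t=22: INC b by 4): a unchanged
  event 5 (t=32: DEC d by 1): a unchanged
  event 6 (t=33: INC a by 3): a (absent) -> 3
  event 7 (t=41: DEL c): a unchanged
  event 8 (t=43: INC c by 2): a unchanged
  event 9 (t=44: SET a = 30): a 3 -> 30
  event 10 (t=50: SET b = -7): a unchanged
Final: a = 30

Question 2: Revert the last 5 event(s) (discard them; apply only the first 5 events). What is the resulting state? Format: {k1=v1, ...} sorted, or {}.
Keep first 5 events (discard last 5):
  after event 1 (t=3: INC c by 7): {c=7}
  after event 2 (t=10: DEL d): {c=7}
  after event 3 (t=14: INC c by 9): {c=16}
  after event 4 (t=22: INC b by 4): {b=4, c=16}
  after event 5 (t=32: DEC d by 1): {b=4, c=16, d=-1}

Answer: {b=4, c=16, d=-1}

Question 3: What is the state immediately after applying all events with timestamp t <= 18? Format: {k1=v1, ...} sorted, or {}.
Apply events with t <= 18 (3 events):
  after event 1 (t=3: INC c by 7): {c=7}
  after event 2 (t=10: DEL d): {c=7}
  after event 3 (t=14: INC c by 9): {c=16}

Answer: {c=16}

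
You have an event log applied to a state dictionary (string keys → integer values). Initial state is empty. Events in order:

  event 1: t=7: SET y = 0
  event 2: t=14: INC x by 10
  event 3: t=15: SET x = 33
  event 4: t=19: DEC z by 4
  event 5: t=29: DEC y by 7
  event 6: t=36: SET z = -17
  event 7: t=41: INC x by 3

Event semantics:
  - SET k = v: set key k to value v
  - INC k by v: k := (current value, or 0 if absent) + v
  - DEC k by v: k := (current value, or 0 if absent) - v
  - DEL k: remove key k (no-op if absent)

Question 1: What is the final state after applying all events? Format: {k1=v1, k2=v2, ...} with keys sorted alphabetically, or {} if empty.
Answer: {x=36, y=-7, z=-17}

Derivation:
  after event 1 (t=7: SET y = 0): {y=0}
  after event 2 (t=14: INC x by 10): {x=10, y=0}
  after event 3 (t=15: SET x = 33): {x=33, y=0}
  after event 4 (t=19: DEC z by 4): {x=33, y=0, z=-4}
  after event 5 (t=29: DEC y by 7): {x=33, y=-7, z=-4}
  after event 6 (t=36: SET z = -17): {x=33, y=-7, z=-17}
  after event 7 (t=41: INC x by 3): {x=36, y=-7, z=-17}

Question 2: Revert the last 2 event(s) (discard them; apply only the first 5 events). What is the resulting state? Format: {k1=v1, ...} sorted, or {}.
Keep first 5 events (discard last 2):
  after event 1 (t=7: SET y = 0): {y=0}
  after event 2 (t=14: INC x by 10): {x=10, y=0}
  after event 3 (t=15: SET x = 33): {x=33, y=0}
  after event 4 (t=19: DEC z by 4): {x=33, y=0, z=-4}
  after event 5 (t=29: DEC y by 7): {x=33, y=-7, z=-4}

Answer: {x=33, y=-7, z=-4}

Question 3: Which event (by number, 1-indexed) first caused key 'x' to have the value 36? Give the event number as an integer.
Answer: 7

Derivation:
Looking for first event where x becomes 36:
  event 2: x = 10
  event 3: x = 33
  event 4: x = 33
  event 5: x = 33
  event 6: x = 33
  event 7: x 33 -> 36  <-- first match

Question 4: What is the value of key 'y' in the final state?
Track key 'y' through all 7 events:
  event 1 (t=7: SET y = 0): y (absent) -> 0
  event 2 (t=14: INC x by 10): y unchanged
  event 3 (t=15: SET x = 33): y unchanged
  event 4 (t=19: DEC z by 4): y unchanged
  event 5 (t=29: DEC y by 7): y 0 -> -7
  event 6 (t=36: SET z = -17): y unchanged
  event 7 (t=41: INC x by 3): y unchanged
Final: y = -7

Answer: -7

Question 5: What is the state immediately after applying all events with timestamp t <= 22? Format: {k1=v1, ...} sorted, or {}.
Answer: {x=33, y=0, z=-4}

Derivation:
Apply events with t <= 22 (4 events):
  after event 1 (t=7: SET y = 0): {y=0}
  after event 2 (t=14: INC x by 10): {x=10, y=0}
  after event 3 (t=15: SET x = 33): {x=33, y=0}
  after event 4 (t=19: DEC z by 4): {x=33, y=0, z=-4}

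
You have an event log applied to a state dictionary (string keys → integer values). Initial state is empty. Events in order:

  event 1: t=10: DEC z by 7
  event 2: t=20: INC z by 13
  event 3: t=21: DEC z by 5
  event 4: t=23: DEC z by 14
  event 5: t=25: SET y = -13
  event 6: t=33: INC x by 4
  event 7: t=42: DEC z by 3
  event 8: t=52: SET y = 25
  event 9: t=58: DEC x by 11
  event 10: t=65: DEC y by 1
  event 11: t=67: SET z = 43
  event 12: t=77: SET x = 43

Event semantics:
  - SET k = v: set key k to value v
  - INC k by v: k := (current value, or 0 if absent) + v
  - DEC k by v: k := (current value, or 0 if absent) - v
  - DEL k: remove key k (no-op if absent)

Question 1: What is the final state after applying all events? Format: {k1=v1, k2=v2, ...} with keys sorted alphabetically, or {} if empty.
  after event 1 (t=10: DEC z by 7): {z=-7}
  after event 2 (t=20: INC z by 13): {z=6}
  after event 3 (t=21: DEC z by 5): {z=1}
  after event 4 (t=23: DEC z by 14): {z=-13}
  after event 5 (t=25: SET y = -13): {y=-13, z=-13}
  after event 6 (t=33: INC x by 4): {x=4, y=-13, z=-13}
  after event 7 (t=42: DEC z by 3): {x=4, y=-13, z=-16}
  after event 8 (t=52: SET y = 25): {x=4, y=25, z=-16}
  after event 9 (t=58: DEC x by 11): {x=-7, y=25, z=-16}
  after event 10 (t=65: DEC y by 1): {x=-7, y=24, z=-16}
  after event 11 (t=67: SET z = 43): {x=-7, y=24, z=43}
  after event 12 (t=77: SET x = 43): {x=43, y=24, z=43}

Answer: {x=43, y=24, z=43}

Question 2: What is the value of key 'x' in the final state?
Answer: 43

Derivation:
Track key 'x' through all 12 events:
  event 1 (t=10: DEC z by 7): x unchanged
  event 2 (t=20: INC z by 13): x unchanged
  event 3 (t=21: DEC z by 5): x unchanged
  event 4 (t=23: DEC z by 14): x unchanged
  event 5 (t=25: SET y = -13): x unchanged
  event 6 (t=33: INC x by 4): x (absent) -> 4
  event 7 (t=42: DEC z by 3): x unchanged
  event 8 (t=52: SET y = 25): x unchanged
  event 9 (t=58: DEC x by 11): x 4 -> -7
  event 10 (t=65: DEC y by 1): x unchanged
  event 11 (t=67: SET z = 43): x unchanged
  event 12 (t=77: SET x = 43): x -7 -> 43
Final: x = 43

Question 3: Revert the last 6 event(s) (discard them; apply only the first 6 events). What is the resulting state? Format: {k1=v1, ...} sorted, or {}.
Keep first 6 events (discard last 6):
  after event 1 (t=10: DEC z by 7): {z=-7}
  after event 2 (t=20: INC z by 13): {z=6}
  after event 3 (t=21: DEC z by 5): {z=1}
  after event 4 (t=23: DEC z by 14): {z=-13}
  after event 5 (t=25: SET y = -13): {y=-13, z=-13}
  after event 6 (t=33: INC x by 4): {x=4, y=-13, z=-13}

Answer: {x=4, y=-13, z=-13}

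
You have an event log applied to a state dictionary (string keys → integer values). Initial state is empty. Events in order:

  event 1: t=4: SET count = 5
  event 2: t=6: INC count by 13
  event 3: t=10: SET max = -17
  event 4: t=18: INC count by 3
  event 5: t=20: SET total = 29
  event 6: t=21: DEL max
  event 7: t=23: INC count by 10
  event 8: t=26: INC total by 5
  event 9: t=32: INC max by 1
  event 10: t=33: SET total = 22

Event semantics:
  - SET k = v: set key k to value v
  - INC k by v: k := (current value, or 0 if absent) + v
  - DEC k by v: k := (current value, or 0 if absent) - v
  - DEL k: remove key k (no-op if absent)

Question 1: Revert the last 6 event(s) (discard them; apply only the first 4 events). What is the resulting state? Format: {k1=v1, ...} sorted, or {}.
Keep first 4 events (discard last 6):
  after event 1 (t=4: SET count = 5): {count=5}
  after event 2 (t=6: INC count by 13): {count=18}
  after event 3 (t=10: SET max = -17): {count=18, max=-17}
  after event 4 (t=18: INC count by 3): {count=21, max=-17}

Answer: {count=21, max=-17}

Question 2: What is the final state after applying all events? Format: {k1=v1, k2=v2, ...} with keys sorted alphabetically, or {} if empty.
Answer: {count=31, max=1, total=22}

Derivation:
  after event 1 (t=4: SET count = 5): {count=5}
  after event 2 (t=6: INC count by 13): {count=18}
  after event 3 (t=10: SET max = -17): {count=18, max=-17}
  after event 4 (t=18: INC count by 3): {count=21, max=-17}
  after event 5 (t=20: SET total = 29): {count=21, max=-17, total=29}
  after event 6 (t=21: DEL max): {count=21, total=29}
  after event 7 (t=23: INC count by 10): {count=31, total=29}
  after event 8 (t=26: INC total by 5): {count=31, total=34}
  after event 9 (t=32: INC max by 1): {count=31, max=1, total=34}
  after event 10 (t=33: SET total = 22): {count=31, max=1, total=22}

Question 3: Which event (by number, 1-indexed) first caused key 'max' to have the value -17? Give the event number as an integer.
Looking for first event where max becomes -17:
  event 3: max (absent) -> -17  <-- first match

Answer: 3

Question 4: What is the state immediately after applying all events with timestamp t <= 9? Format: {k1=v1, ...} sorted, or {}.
Apply events with t <= 9 (2 events):
  after event 1 (t=4: SET count = 5): {count=5}
  after event 2 (t=6: INC count by 13): {count=18}

Answer: {count=18}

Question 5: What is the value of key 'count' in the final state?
Answer: 31

Derivation:
Track key 'count' through all 10 events:
  event 1 (t=4: SET count = 5): count (absent) -> 5
  event 2 (t=6: INC count by 13): count 5 -> 18
  event 3 (t=10: SET max = -17): count unchanged
  event 4 (t=18: INC count by 3): count 18 -> 21
  event 5 (t=20: SET total = 29): count unchanged
  event 6 (t=21: DEL max): count unchanged
  event 7 (t=23: INC count by 10): count 21 -> 31
  event 8 (t=26: INC total by 5): count unchanged
  event 9 (t=32: INC max by 1): count unchanged
  event 10 (t=33: SET total = 22): count unchanged
Final: count = 31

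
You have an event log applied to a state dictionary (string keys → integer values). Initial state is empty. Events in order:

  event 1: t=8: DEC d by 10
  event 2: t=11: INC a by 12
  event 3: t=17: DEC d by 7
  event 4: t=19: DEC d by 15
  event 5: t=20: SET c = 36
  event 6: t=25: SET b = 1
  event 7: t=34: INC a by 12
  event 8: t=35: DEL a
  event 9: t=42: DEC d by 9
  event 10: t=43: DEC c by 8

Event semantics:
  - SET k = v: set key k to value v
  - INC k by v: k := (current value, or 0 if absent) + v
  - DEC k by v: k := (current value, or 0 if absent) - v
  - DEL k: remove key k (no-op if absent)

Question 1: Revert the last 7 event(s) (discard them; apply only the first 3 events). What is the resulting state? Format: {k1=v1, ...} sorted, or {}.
Keep first 3 events (discard last 7):
  after event 1 (t=8: DEC d by 10): {d=-10}
  after event 2 (t=11: INC a by 12): {a=12, d=-10}
  after event 3 (t=17: DEC d by 7): {a=12, d=-17}

Answer: {a=12, d=-17}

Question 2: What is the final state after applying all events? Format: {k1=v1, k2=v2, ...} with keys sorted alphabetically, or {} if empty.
Answer: {b=1, c=28, d=-41}

Derivation:
  after event 1 (t=8: DEC d by 10): {d=-10}
  after event 2 (t=11: INC a by 12): {a=12, d=-10}
  after event 3 (t=17: DEC d by 7): {a=12, d=-17}
  after event 4 (t=19: DEC d by 15): {a=12, d=-32}
  after event 5 (t=20: SET c = 36): {a=12, c=36, d=-32}
  after event 6 (t=25: SET b = 1): {a=12, b=1, c=36, d=-32}
  after event 7 (t=34: INC a by 12): {a=24, b=1, c=36, d=-32}
  after event 8 (t=35: DEL a): {b=1, c=36, d=-32}
  after event 9 (t=42: DEC d by 9): {b=1, c=36, d=-41}
  after event 10 (t=43: DEC c by 8): {b=1, c=28, d=-41}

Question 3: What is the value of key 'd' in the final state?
Track key 'd' through all 10 events:
  event 1 (t=8: DEC d by 10): d (absent) -> -10
  event 2 (t=11: INC a by 12): d unchanged
  event 3 (t=17: DEC d by 7): d -10 -> -17
  event 4 (t=19: DEC d by 15): d -17 -> -32
  event 5 (t=20: SET c = 36): d unchanged
  event 6 (t=25: SET b = 1): d unchanged
  event 7 (t=34: INC a by 12): d unchanged
  event 8 (t=35: DEL a): d unchanged
  event 9 (t=42: DEC d by 9): d -32 -> -41
  event 10 (t=43: DEC c by 8): d unchanged
Final: d = -41

Answer: -41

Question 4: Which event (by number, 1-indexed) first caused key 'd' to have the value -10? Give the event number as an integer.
Looking for first event where d becomes -10:
  event 1: d (absent) -> -10  <-- first match

Answer: 1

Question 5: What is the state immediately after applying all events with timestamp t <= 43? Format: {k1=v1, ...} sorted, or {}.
Apply events with t <= 43 (10 events):
  after event 1 (t=8: DEC d by 10): {d=-10}
  after event 2 (t=11: INC a by 12): {a=12, d=-10}
  after event 3 (t=17: DEC d by 7): {a=12, d=-17}
  after event 4 (t=19: DEC d by 15): {a=12, d=-32}
  after event 5 (t=20: SET c = 36): {a=12, c=36, d=-32}
  after event 6 (t=25: SET b = 1): {a=12, b=1, c=36, d=-32}
  after event 7 (t=34: INC a by 12): {a=24, b=1, c=36, d=-32}
  after event 8 (t=35: DEL a): {b=1, c=36, d=-32}
  after event 9 (t=42: DEC d by 9): {b=1, c=36, d=-41}
  after event 10 (t=43: DEC c by 8): {b=1, c=28, d=-41}

Answer: {b=1, c=28, d=-41}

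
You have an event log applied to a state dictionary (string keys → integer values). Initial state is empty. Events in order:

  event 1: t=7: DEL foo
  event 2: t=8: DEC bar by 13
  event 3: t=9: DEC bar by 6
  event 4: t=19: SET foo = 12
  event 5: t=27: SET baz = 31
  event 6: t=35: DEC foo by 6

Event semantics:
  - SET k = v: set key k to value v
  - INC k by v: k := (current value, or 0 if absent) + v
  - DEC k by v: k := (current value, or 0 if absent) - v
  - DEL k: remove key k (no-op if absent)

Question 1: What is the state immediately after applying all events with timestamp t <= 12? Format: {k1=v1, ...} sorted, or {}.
Answer: {bar=-19}

Derivation:
Apply events with t <= 12 (3 events):
  after event 1 (t=7: DEL foo): {}
  after event 2 (t=8: DEC bar by 13): {bar=-13}
  after event 3 (t=9: DEC bar by 6): {bar=-19}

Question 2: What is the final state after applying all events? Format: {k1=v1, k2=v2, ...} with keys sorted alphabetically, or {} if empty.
  after event 1 (t=7: DEL foo): {}
  after event 2 (t=8: DEC bar by 13): {bar=-13}
  after event 3 (t=9: DEC bar by 6): {bar=-19}
  after event 4 (t=19: SET foo = 12): {bar=-19, foo=12}
  after event 5 (t=27: SET baz = 31): {bar=-19, baz=31, foo=12}
  after event 6 (t=35: DEC foo by 6): {bar=-19, baz=31, foo=6}

Answer: {bar=-19, baz=31, foo=6}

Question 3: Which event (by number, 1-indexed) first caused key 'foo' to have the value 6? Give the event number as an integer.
Looking for first event where foo becomes 6:
  event 4: foo = 12
  event 5: foo = 12
  event 6: foo 12 -> 6  <-- first match

Answer: 6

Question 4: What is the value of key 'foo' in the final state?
Answer: 6

Derivation:
Track key 'foo' through all 6 events:
  event 1 (t=7: DEL foo): foo (absent) -> (absent)
  event 2 (t=8: DEC bar by 13): foo unchanged
  event 3 (t=9: DEC bar by 6): foo unchanged
  event 4 (t=19: SET foo = 12): foo (absent) -> 12
  event 5 (t=27: SET baz = 31): foo unchanged
  event 6 (t=35: DEC foo by 6): foo 12 -> 6
Final: foo = 6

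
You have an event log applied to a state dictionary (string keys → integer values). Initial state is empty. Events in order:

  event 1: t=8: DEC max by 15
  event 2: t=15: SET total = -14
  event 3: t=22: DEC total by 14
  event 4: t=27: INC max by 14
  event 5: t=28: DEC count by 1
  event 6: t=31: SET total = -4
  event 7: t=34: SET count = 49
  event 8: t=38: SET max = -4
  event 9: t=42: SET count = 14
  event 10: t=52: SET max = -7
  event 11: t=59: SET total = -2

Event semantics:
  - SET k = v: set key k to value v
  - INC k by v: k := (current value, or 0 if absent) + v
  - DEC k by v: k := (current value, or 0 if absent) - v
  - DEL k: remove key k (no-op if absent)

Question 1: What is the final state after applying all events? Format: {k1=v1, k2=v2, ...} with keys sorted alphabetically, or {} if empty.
  after event 1 (t=8: DEC max by 15): {max=-15}
  after event 2 (t=15: SET total = -14): {max=-15, total=-14}
  after event 3 (t=22: DEC total by 14): {max=-15, total=-28}
  after event 4 (t=27: INC max by 14): {max=-1, total=-28}
  after event 5 (t=28: DEC count by 1): {count=-1, max=-1, total=-28}
  after event 6 (t=31: SET total = -4): {count=-1, max=-1, total=-4}
  after event 7 (t=34: SET count = 49): {count=49, max=-1, total=-4}
  after event 8 (t=38: SET max = -4): {count=49, max=-4, total=-4}
  after event 9 (t=42: SET count = 14): {count=14, max=-4, total=-4}
  after event 10 (t=52: SET max = -7): {count=14, max=-7, total=-4}
  after event 11 (t=59: SET total = -2): {count=14, max=-7, total=-2}

Answer: {count=14, max=-7, total=-2}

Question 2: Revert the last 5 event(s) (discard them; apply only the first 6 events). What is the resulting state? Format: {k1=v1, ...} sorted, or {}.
Keep first 6 events (discard last 5):
  after event 1 (t=8: DEC max by 15): {max=-15}
  after event 2 (t=15: SET total = -14): {max=-15, total=-14}
  after event 3 (t=22: DEC total by 14): {max=-15, total=-28}
  after event 4 (t=27: INC max by 14): {max=-1, total=-28}
  after event 5 (t=28: DEC count by 1): {count=-1, max=-1, total=-28}
  after event 6 (t=31: SET total = -4): {count=-1, max=-1, total=-4}

Answer: {count=-1, max=-1, total=-4}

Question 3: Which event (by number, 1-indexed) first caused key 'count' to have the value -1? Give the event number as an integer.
Answer: 5

Derivation:
Looking for first event where count becomes -1:
  event 5: count (absent) -> -1  <-- first match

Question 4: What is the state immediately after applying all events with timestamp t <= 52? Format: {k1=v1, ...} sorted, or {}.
Answer: {count=14, max=-7, total=-4}

Derivation:
Apply events with t <= 52 (10 events):
  after event 1 (t=8: DEC max by 15): {max=-15}
  after event 2 (t=15: SET total = -14): {max=-15, total=-14}
  after event 3 (t=22: DEC total by 14): {max=-15, total=-28}
  after event 4 (t=27: INC max by 14): {max=-1, total=-28}
  after event 5 (t=28: DEC count by 1): {count=-1, max=-1, total=-28}
  after event 6 (t=31: SET total = -4): {count=-1, max=-1, total=-4}
  after event 7 (t=34: SET count = 49): {count=49, max=-1, total=-4}
  after event 8 (t=38: SET max = -4): {count=49, max=-4, total=-4}
  after event 9 (t=42: SET count = 14): {count=14, max=-4, total=-4}
  after event 10 (t=52: SET max = -7): {count=14, max=-7, total=-4}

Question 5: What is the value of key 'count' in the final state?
Track key 'count' through all 11 events:
  event 1 (t=8: DEC max by 15): count unchanged
  event 2 (t=15: SET total = -14): count unchanged
  event 3 (t=22: DEC total by 14): count unchanged
  event 4 (t=27: INC max by 14): count unchanged
  event 5 (t=28: DEC count by 1): count (absent) -> -1
  event 6 (t=31: SET total = -4): count unchanged
  event 7 (t=34: SET count = 49): count -1 -> 49
  event 8 (t=38: SET max = -4): count unchanged
  event 9 (t=42: SET count = 14): count 49 -> 14
  event 10 (t=52: SET max = -7): count unchanged
  event 11 (t=59: SET total = -2): count unchanged
Final: count = 14

Answer: 14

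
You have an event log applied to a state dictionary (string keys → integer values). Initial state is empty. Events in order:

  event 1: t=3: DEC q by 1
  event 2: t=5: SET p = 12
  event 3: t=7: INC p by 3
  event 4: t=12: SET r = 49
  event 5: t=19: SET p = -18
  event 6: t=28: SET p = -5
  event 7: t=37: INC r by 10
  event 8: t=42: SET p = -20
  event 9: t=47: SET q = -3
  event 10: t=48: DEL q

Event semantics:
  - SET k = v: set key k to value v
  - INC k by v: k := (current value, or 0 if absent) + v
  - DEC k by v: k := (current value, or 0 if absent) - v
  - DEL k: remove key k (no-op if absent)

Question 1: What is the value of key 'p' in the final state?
Answer: -20

Derivation:
Track key 'p' through all 10 events:
  event 1 (t=3: DEC q by 1): p unchanged
  event 2 (t=5: SET p = 12): p (absent) -> 12
  event 3 (t=7: INC p by 3): p 12 -> 15
  event 4 (t=12: SET r = 49): p unchanged
  event 5 (t=19: SET p = -18): p 15 -> -18
  event 6 (t=28: SET p = -5): p -18 -> -5
  event 7 (t=37: INC r by 10): p unchanged
  event 8 (t=42: SET p = -20): p -5 -> -20
  event 9 (t=47: SET q = -3): p unchanged
  event 10 (t=48: DEL q): p unchanged
Final: p = -20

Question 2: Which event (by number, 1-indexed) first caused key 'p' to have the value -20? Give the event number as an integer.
Looking for first event where p becomes -20:
  event 2: p = 12
  event 3: p = 15
  event 4: p = 15
  event 5: p = -18
  event 6: p = -5
  event 7: p = -5
  event 8: p -5 -> -20  <-- first match

Answer: 8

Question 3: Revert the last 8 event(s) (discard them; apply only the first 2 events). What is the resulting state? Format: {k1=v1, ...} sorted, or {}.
Keep first 2 events (discard last 8):
  after event 1 (t=3: DEC q by 1): {q=-1}
  after event 2 (t=5: SET p = 12): {p=12, q=-1}

Answer: {p=12, q=-1}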